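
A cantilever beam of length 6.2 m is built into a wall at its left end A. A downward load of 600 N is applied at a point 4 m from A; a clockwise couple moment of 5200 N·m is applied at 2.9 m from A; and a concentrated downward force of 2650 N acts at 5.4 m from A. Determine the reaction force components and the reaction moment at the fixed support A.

ΣF_x = 0: A_x = 0.
ΣF_y = 0: A_y − 600 − 2650 = 0 → A_y = 3250 N.
ΣM about A: M_A − 600·4 − 5200 − 2650·5.4 = 0 → M_A = 21910 N·m.

A_x = 0, A_y = 3250 N, M_A = 21910 N·m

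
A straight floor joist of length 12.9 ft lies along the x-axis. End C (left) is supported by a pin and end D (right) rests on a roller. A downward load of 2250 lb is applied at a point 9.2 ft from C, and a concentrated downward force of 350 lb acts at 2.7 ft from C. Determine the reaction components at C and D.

C_x = 0, C_y = 922.1 lb, D_y = 1678 lb

Moments about C: D_y·12.9 − 2250·9.2 − 350·2.7 = 0 → D_y = 21645/12.9 = 1677.91 ≈ 1678 lb.
ΣF_y = 0: C_y + 1677.91 − 2250 − 350 = 0 → C_y = 922.1 lb.
ΣF_x = 0: no horizontal applied forces, so C_x = 0.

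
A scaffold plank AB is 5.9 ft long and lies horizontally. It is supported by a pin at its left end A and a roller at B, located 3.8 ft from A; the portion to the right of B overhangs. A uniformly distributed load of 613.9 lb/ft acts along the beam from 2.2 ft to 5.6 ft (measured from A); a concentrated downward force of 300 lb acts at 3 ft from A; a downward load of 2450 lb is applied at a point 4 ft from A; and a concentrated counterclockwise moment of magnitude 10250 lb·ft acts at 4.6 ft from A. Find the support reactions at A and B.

Resultant of the distributed load: 613.9 × 3.4 = 2087.26 lb at 3.9 ft from A.
ΣM about A: B_y·3.8 − (613.9·3.4)·3.9 − 300·3 − 2450·4 + 10250 = 0 → B_y = 8590.314/3.8 = 2260.61 ≈ 2261 lb.
ΣF_y = 0: A_y + 2260.61 − 613.9·3.4 − 300 − 2450 = 0 → A_y = 2577 lb.
ΣF_x = 0: no horizontal applied forces, so A_x = 0.

A_x = 0, A_y = 2577 lb, B_y = 2261 lb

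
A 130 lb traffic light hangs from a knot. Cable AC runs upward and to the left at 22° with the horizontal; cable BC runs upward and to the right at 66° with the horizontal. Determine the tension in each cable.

ΣF_x = 0: −T_AC·cos22° + T_BC·cos66° = 0 → T_BC = 2.27957·T_AC.
ΣF_y = 0: T_AC·sin22° + T_BC·sin66° = 130.
Substitute: T_AC·(0.374607 + 2.27957·0.913545) = 130 → T_AC = 52.908 ≈ 52.91 lb.
Then T_BC = 2.27957 × 52.908 = 120.6 lb.

T_AC = 52.91 lb, T_BC = 120.6 lb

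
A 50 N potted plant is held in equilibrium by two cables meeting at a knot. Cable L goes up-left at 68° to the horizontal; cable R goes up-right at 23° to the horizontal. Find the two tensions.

T_L = 46.03 N, T_R = 18.73 N

ΣF_x = 0: −T_L·cos68° + T_R·cos23° = 0 → T_R = 0.406958·T_L.
ΣF_y = 0: T_L·sin68° + T_R·sin23° = 50.
Substitute: T_L·(0.927184 + 0.406958·0.390731) = 50 → T_L = 46.0322 ≈ 46.03 N.
Then T_R = 0.406958 × 46.0322 = 18.73 N.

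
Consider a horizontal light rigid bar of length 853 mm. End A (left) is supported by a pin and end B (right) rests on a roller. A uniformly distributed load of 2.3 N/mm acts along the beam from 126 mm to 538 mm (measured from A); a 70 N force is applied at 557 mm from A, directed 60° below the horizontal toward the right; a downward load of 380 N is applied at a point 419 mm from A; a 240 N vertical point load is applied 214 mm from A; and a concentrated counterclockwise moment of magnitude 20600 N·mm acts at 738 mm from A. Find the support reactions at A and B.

A_x = -35.00 N, A_y = 997.1 N, B_y = 631.1 N

Resultant of the distributed load: 2.3 × 412 = 947.6 N at 332 mm from A.
Moments about A: B_y·853 − (2.3·412)·332 − 70·sin60°·557 − 380·419 − 240·214 + 20600 = 0 → B_y = 538350/853 = 631.125 ≈ 631.1 N.
ΣF_y = 0: A_y + 631.125 − 2.3·412 − 70·sin60° − 380 − 240 = 0 → A_y = 997.1 N.
ΣF_x = 0: A_x + 70·cos60° = 0 → A_x = -35.00 N.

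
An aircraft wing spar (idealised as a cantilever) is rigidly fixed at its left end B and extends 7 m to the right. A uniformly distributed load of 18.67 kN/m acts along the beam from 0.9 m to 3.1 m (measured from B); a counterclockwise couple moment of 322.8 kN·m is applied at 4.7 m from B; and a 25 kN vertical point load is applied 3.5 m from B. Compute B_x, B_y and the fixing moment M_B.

B_x = 0, B_y = 66.07 kN, M_B = -153.2 kN·m

Resultant of the distributed load: 18.67 × 2.2 = 41.074 kN at 2 m from B.
ΣF_x = 0: B_x = 0.
ΣF_y = 0: B_y − 18.67·2.2 − 25 = 0 → B_y = 66.07 kN.
ΣM about B: M_B − (18.67·2.2)·2 + 322.8 − 25·3.5 = 0 → M_B = -153.2 kN·m.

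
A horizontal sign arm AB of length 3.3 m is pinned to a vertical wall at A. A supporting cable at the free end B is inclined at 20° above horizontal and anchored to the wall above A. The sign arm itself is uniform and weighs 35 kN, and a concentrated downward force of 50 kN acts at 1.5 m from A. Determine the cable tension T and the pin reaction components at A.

T = 117.6 kN, A_x = 110.5 kN, A_y = 44.77 kN

ΣM about A: T·sin20°·3.3 − 35·1.65 − 50·1.5 = 0 → T = 132.75/(3.3·0.34202) = 117.617 ≈ 117.6 kN.
ΣF_x = 0: A_x − T·cos20° = 0 → A_x = 117.617 × 0.939693 = 110.5 kN.
ΣF_y = 0: A_y + T·sin20° − 35 − 50 = 0 → A_y = 85 − 117.617 × 0.34202 = 44.77 kN.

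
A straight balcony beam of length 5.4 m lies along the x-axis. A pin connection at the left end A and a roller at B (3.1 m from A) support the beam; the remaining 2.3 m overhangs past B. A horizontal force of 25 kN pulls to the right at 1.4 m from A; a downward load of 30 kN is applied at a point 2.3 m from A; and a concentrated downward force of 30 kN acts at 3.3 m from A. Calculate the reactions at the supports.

Moments about A: B_y·3.1 − 30·2.3 − 30·3.3 = 0 → B_y = 168/3.1 = 54.1935 ≈ 54.19 kN.
ΣF_y = 0: A_y + 54.1935 − 30 − 30 = 0 → A_y = 5.806 kN.
ΣF_x = 0: A_x + 25 = 0 → A_x = -25.00 kN.

A_x = -25.00 kN, A_y = 5.806 kN, B_y = 54.19 kN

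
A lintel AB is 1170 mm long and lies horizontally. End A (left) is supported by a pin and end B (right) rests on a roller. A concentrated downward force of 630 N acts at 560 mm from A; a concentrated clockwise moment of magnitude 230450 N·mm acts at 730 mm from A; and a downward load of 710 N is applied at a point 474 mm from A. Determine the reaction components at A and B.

Moments about A: B_y·1170 − 630·560 − 230450 − 710·474 = 0 → B_y = 919790/1170 = 786.145 ≈ 786.1 N.
ΣF_y = 0: A_y + 786.145 − 630 − 710 = 0 → A_y = 553.9 N.
ΣF_x = 0: no horizontal applied forces, so A_x = 0.

A_x = 0, A_y = 553.9 N, B_y = 786.1 N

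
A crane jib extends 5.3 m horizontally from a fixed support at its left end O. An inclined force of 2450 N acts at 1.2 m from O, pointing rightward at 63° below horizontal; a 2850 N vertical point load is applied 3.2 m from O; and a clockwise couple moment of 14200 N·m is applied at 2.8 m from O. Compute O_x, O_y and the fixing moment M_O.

O_x = -1112 N, O_y = 5033 N, M_O = 25940 N·m

ΣF_x = 0: O_x + 2450·cos63° = 0 → O_x = -1112 N.
ΣF_y = 0: O_y − 2450·sin63° − 2850 = 0 → O_y = 5033 N.
ΣM about O: M_O − 2450·sin63°·1.2 − 2850·3.2 − 14200 = 0 → M_O = 25940 N·m.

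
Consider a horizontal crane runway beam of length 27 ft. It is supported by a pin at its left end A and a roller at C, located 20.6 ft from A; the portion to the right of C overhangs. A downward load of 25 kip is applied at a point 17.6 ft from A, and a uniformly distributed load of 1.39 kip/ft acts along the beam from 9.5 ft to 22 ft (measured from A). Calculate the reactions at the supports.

A_x = 0, A_y = 7.731 kip, C_y = 34.64 kip

Resultant of the distributed load: 1.39 × 12.5 = 17.375 kip at 15.75 ft from A.
Moments about A: C_y·20.6 − 25·17.6 − (1.39·12.5)·15.75 = 0 → C_y = 713.65625/20.6 = 34.6435 ≈ 34.64 kip.
ΣF_y = 0: A_y + 34.6435 − 25 − 1.39·12.5 = 0 → A_y = 7.731 kip.
ΣF_x = 0: no horizontal applied forces, so A_x = 0.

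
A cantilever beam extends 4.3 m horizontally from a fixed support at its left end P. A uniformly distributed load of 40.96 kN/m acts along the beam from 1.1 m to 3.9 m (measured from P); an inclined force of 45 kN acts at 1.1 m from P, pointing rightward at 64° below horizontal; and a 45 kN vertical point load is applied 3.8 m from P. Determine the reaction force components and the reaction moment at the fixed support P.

P_x = -19.73 kN, P_y = 200.1 kN, M_P = 502.2 kN·m

Resultant of the distributed load: 40.96 × 2.8 = 114.688 kN at 2.5 m from P.
ΣF_x = 0: P_x + 45·cos64° = 0 → P_x = -19.73 kN.
ΣF_y = 0: P_y − 40.96·2.8 − 45·sin64° − 45 = 0 → P_y = 200.1 kN.
ΣM about P: M_P − (40.96·2.8)·2.5 − 45·sin64°·1.1 − 45·3.8 = 0 → M_P = 502.2 kN·m.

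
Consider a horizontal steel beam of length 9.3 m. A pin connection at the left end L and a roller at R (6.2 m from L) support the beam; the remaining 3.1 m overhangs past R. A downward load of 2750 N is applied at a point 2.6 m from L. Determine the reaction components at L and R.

L_x = 0, L_y = 1597 N, R_y = 1153 N

Taking moments about L: R_y·6.2 − 2750·2.6 = 0 → R_y = 7150/6.2 = 1153.23 ≈ 1153 N.
ΣF_y = 0: L_y + 1153.23 − 2750 = 0 → L_y = 1597 N.
ΣF_x = 0: no horizontal applied forces, so L_x = 0.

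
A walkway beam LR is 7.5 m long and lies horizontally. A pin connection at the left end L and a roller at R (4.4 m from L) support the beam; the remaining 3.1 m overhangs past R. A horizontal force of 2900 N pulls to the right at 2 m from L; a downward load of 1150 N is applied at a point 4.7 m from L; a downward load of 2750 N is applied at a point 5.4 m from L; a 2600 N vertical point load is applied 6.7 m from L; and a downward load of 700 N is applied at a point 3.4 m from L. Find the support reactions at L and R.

Moments about L: R_y·4.4 − 1150·4.7 − 2750·5.4 − 2600·6.7 − 700·3.4 = 0 → R_y = 40055/4.4 = 9103.41 ≈ 9103 N.
ΣF_y = 0: L_y + 9103.41 − 1150 − 2750 − 2600 − 700 = 0 → L_y = -1903 N.
ΣF_x = 0: L_x + 2900 = 0 → L_x = -2900 N.

L_x = -2900 N, L_y = -1903 N, R_y = 9103 N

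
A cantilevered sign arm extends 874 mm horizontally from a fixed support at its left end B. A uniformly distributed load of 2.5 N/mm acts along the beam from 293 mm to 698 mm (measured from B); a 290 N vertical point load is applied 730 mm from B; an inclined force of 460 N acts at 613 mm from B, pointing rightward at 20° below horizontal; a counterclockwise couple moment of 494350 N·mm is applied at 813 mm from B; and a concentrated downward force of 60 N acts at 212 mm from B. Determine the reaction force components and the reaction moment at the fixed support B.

Resultant of the distributed load: 2.5 × 405 = 1012.5 N at 495.5 mm from B.
ΣF_x = 0: B_x + 460·cos20° = 0 → B_x = -432.3 N.
ΣF_y = 0: B_y − 2.5·405 − 290 − 460·sin20° − 60 = 0 → B_y = 1520 N.
ΣM about B: M_B − (2.5·405)·495.5 − 290·730 − 460·sin20°·613 + 494350 − 60·212 = 0 → M_B = 328200 N·mm.

B_x = -432.3 N, B_y = 1520 N, M_B = 328200 N·mm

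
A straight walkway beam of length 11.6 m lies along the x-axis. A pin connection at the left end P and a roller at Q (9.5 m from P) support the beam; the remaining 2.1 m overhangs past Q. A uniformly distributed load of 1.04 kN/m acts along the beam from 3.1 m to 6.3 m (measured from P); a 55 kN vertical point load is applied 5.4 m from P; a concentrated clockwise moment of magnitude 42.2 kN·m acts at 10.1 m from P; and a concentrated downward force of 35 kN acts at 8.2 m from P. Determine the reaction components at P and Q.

P_x = 0, P_y = 25.77 kN, Q_y = 67.56 kN

Resultant of the distributed load: 1.04 × 3.2 = 3.328 kN at 4.7 m from P.
Taking moments about P: Q_y·9.5 − (1.04·3.2)·4.7 − 55·5.4 − 42.2 − 35·8.2 = 0 → Q_y = 641.8416/9.5 = 67.5623 ≈ 67.56 kN.
ΣF_y = 0: P_y + 67.5623 − 1.04·3.2 − 55 − 35 = 0 → P_y = 25.77 kN.
ΣF_x = 0: no horizontal applied forces, so P_x = 0.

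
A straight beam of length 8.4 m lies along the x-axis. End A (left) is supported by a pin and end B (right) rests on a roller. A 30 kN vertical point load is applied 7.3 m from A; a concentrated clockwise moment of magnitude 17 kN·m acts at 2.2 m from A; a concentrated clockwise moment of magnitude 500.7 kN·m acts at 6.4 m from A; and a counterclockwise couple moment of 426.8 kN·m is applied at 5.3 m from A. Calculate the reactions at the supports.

A_x = 0, A_y = -6.893 kN, B_y = 36.89 kN

ΣM about A: B_y·8.4 − 30·7.3 − 17 − 500.7 + 426.8 = 0 → B_y = 309.9/8.4 = 36.8929 ≈ 36.89 kN.
ΣF_y = 0: A_y + 36.8929 − 30 = 0 → A_y = -6.893 kN.
ΣF_x = 0: no horizontal applied forces, so A_x = 0.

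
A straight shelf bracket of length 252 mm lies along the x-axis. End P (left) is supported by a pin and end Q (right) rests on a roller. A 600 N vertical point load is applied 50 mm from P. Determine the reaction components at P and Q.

Moments about P: Q_y·252 − 600·50 = 0 → Q_y = 30000/252 = 119.048 ≈ 119.0 N.
ΣF_y = 0: P_y + 119.048 − 600 = 0 → P_y = 481.0 N.
ΣF_x = 0: no horizontal applied forces, so P_x = 0.

P_x = 0, P_y = 481.0 N, Q_y = 119.0 N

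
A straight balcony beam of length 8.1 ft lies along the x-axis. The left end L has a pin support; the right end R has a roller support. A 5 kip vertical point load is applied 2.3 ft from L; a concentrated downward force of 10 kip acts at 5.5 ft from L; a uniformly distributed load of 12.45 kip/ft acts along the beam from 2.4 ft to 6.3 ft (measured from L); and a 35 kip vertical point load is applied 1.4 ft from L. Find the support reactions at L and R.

Resultant of the distributed load: 12.45 × 3.9 = 48.555 kip at 4.35 ft from L.
Taking moments about L: R_y·8.1 − 5·2.3 − 10·5.5 − (12.45·3.9)·4.35 − 35·1.4 = 0 → R_y = 326.71425/8.1 = 40.3351 ≈ 40.34 kip.
ΣF_y = 0: L_y + 40.3351 − 5 − 10 − 12.45·3.9 − 35 = 0 → L_y = 58.22 kip.
ΣF_x = 0: no horizontal applied forces, so L_x = 0.

L_x = 0, L_y = 58.22 kip, R_y = 40.34 kip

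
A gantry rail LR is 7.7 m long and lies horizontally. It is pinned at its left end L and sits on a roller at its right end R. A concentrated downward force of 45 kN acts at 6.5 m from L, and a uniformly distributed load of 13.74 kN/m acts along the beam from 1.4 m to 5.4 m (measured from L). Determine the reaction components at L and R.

L_x = 0, L_y = 37.70 kN, R_y = 62.26 kN

Resultant of the distributed load: 13.74 × 4 = 54.96 kN at 3.4 m from L.
Moments about L: R_y·7.7 − 45·6.5 − (13.74·4)·3.4 = 0 → R_y = 479.364/7.7 = 62.2551 ≈ 62.26 kN.
ΣF_y = 0: L_y + 62.2551 − 45 − 13.74·4 = 0 → L_y = 37.70 kN.
ΣF_x = 0: no horizontal applied forces, so L_x = 0.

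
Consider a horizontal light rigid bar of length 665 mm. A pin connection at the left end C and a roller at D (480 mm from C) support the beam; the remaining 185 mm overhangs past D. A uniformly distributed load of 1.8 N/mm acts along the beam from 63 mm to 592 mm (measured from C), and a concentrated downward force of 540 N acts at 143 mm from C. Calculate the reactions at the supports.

C_x = 0, C_y = 681.6 N, D_y = 810.6 N

Resultant of the distributed load: 1.8 × 529 = 952.2 N at 327.5 mm from C.
Taking moments about C: D_y·480 − (1.8·529)·327.5 − 540·143 = 0 → D_y = 389065.5/480 = 810.553 ≈ 810.6 N.
ΣF_y = 0: C_y + 810.553 − 1.8·529 − 540 = 0 → C_y = 681.6 N.
ΣF_x = 0: no horizontal applied forces, so C_x = 0.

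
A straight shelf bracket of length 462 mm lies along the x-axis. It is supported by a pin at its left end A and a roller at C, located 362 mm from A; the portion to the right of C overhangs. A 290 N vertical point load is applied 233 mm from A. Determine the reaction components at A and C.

A_x = 0, A_y = 103.3 N, C_y = 186.7 N

Moments about A: C_y·362 − 290·233 = 0 → C_y = 67570/362 = 186.657 ≈ 186.7 N.
ΣF_y = 0: A_y + 186.657 − 290 = 0 → A_y = 103.3 N.
ΣF_x = 0: no horizontal applied forces, so A_x = 0.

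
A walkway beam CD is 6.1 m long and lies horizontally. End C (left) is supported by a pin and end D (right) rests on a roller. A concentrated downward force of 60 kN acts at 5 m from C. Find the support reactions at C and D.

C_x = 0, C_y = 10.82 kN, D_y = 49.18 kN

ΣM about C: D_y·6.1 − 60·5 = 0 → D_y = 300/6.1 = 49.1803 ≈ 49.18 kN.
ΣF_y = 0: C_y + 49.1803 − 60 = 0 → C_y = 10.82 kN.
ΣF_x = 0: no horizontal applied forces, so C_x = 0.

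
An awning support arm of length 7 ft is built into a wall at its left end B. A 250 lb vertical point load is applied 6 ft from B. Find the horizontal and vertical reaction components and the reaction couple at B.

ΣF_x = 0: B_x = 0.
ΣF_y = 0: B_y − 250 = 0 → B_y = 250.0 lb.
ΣM about B: M_B − 250·6 = 0 → M_B = 1500 lb·ft.

B_x = 0, B_y = 250.0 lb, M_B = 1500 lb·ft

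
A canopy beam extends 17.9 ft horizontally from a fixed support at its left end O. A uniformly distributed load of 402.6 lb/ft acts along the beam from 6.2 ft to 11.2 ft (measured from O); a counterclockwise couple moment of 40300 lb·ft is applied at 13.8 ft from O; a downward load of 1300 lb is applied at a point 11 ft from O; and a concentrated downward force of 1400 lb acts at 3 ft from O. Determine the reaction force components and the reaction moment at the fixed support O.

Resultant of the distributed load: 402.6 × 5 = 2013 lb at 8.7 ft from O.
ΣF_x = 0: O_x = 0.
ΣF_y = 0: O_y − 402.6·5 − 1300 − 1400 = 0 → O_y = 4713 lb.
ΣM about O: M_O − (402.6·5)·8.7 + 40300 − 1300·11 − 1400·3 = 0 → M_O = -4287 lb·ft.

O_x = 0, O_y = 4713 lb, M_O = -4287 lb·ft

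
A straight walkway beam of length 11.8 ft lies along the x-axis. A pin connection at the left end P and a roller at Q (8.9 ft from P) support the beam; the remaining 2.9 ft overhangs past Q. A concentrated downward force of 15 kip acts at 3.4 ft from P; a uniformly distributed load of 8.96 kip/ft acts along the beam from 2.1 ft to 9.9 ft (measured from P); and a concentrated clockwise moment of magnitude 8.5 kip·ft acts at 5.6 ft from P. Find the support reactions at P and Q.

P_x = 0, P_y = 31.09 kip, Q_y = 53.80 kip

Resultant of the distributed load: 8.96 × 7.8 = 69.888 kip at 6 ft from P.
Taking moments about P: Q_y·8.9 − 15·3.4 − (8.96·7.8)·6 − 8.5 = 0 → Q_y = 478.828/8.9 = 53.8009 ≈ 53.80 kip.
ΣF_y = 0: P_y + 53.8009 − 15 − 8.96·7.8 = 0 → P_y = 31.09 kip.
ΣF_x = 0: no horizontal applied forces, so P_x = 0.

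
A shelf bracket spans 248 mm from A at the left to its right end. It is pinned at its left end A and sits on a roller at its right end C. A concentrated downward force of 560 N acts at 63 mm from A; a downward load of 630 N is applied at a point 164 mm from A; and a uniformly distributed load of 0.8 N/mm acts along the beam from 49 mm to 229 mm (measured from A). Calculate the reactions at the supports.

Resultant of the distributed load: 0.8 × 180 = 144 N at 139 mm from A.
Taking moments about A: C_y·248 − 560·63 − 630·164 − (0.8·180)·139 = 0 → C_y = 158616/248 = 639.581 ≈ 639.6 N.
ΣF_y = 0: A_y + 639.581 − 560 − 630 − 0.8·180 = 0 → A_y = 694.4 N.
ΣF_x = 0: no horizontal applied forces, so A_x = 0.

A_x = 0, A_y = 694.4 N, C_y = 639.6 N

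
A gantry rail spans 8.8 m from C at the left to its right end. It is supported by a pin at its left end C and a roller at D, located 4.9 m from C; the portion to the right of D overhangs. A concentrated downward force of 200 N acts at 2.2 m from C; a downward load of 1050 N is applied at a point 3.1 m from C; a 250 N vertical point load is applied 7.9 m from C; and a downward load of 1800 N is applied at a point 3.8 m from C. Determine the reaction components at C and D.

ΣM about C: D_y·4.9 − 200·2.2 − 1050·3.1 − 250·7.9 − 1800·3.8 = 0 → D_y = 12510/4.9 = 2553.06 ≈ 2553 N.
ΣF_y = 0: C_y + 2553.06 − 200 − 1050 − 250 − 1800 = 0 → C_y = 746.9 N.
ΣF_x = 0: no horizontal applied forces, so C_x = 0.

C_x = 0, C_y = 746.9 N, D_y = 2553 N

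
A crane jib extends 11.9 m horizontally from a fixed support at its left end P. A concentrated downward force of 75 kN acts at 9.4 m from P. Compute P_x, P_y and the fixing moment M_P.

P_x = 0, P_y = 75.00 kN, M_P = 705.0 kN·m

ΣF_x = 0: P_x = 0.
ΣF_y = 0: P_y − 75 = 0 → P_y = 75.00 kN.
ΣM about P: M_P − 75·9.4 = 0 → M_P = 705.0 kN·m.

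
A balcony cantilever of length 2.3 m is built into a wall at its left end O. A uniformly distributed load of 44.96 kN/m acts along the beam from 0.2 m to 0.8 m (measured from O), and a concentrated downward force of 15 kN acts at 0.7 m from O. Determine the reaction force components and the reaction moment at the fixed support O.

O_x = 0, O_y = 41.98 kN, M_O = 23.99 kN·m

Resultant of the distributed load: 44.96 × 0.6 = 26.976 kN at 0.5 m from O.
ΣF_x = 0: O_x = 0.
ΣF_y = 0: O_y − 44.96·0.6 − 15 = 0 → O_y = 41.98 kN.
ΣM about O: M_O − (44.96·0.6)·0.5 − 15·0.7 = 0 → M_O = 23.99 kN·m.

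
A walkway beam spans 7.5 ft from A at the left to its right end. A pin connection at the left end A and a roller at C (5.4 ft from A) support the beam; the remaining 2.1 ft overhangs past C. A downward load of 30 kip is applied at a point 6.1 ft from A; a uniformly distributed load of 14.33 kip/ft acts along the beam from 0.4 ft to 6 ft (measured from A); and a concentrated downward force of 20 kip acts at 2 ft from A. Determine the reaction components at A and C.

A_x = 0, A_y = 41.40 kip, C_y = 88.85 kip

Resultant of the distributed load: 14.33 × 5.6 = 80.248 kip at 3.2 ft from A.
ΣM about A: C_y·5.4 − 30·6.1 − (14.33·5.6)·3.2 − 20·2 = 0 → C_y = 479.7936/5.4 = 88.8507 ≈ 88.85 kip.
ΣF_y = 0: A_y + 88.8507 − 30 − 14.33·5.6 − 20 = 0 → A_y = 41.40 kip.
ΣF_x = 0: no horizontal applied forces, so A_x = 0.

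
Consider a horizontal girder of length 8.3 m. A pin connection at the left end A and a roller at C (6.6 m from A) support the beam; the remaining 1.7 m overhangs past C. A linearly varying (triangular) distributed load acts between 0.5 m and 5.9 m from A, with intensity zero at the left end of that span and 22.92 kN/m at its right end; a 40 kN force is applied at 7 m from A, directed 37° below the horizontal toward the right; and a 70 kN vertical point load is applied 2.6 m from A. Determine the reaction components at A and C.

Resultant of the triangular load: ½ × 22.92 × 5.4 = 61.884 kN, acting at 4.1 m from A (one-third of the span from the peak).
Moments about A: C_y·6.6 − (½·22.92·5.4)·4.1 − 40·sin37°·7 − 70·2.6 = 0 → C_y = 604.233/6.6 = 91.5505 ≈ 91.55 kN.
ΣF_y = 0: A_y + 91.5505 − ½·22.92·5.4 − 40·sin37° − 70 = 0 → A_y = 64.41 kN.
ΣF_x = 0: A_x + 40·cos37° = 0 → A_x = -31.95 kN.

A_x = -31.95 kN, A_y = 64.41 kN, C_y = 91.55 kN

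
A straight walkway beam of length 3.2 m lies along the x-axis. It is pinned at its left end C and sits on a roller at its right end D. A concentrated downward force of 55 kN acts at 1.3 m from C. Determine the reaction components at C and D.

C_x = 0, C_y = 32.66 kN, D_y = 22.34 kN

Taking moments about C: D_y·3.2 − 55·1.3 = 0 → D_y = 71.5/3.2 = 22.3438 ≈ 22.34 kN.
ΣF_y = 0: C_y + 22.3438 − 55 = 0 → C_y = 32.66 kN.
ΣF_x = 0: no horizontal applied forces, so C_x = 0.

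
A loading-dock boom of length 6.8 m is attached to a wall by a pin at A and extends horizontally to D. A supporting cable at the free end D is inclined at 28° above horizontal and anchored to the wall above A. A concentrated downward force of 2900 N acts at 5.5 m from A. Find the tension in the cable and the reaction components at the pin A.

ΣM about A: T·sin28°·6.8 − 2900·5.5 = 0 → T = 15950/(6.8·0.469472) = 4996.23 ≈ 4996 N.
ΣF_x = 0: A_x − T·cos28° = 0 → A_x = 4996.23 × 0.882948 = 4411 N.
ΣF_y = 0: A_y + T·sin28° − 2900 = 0 → A_y = 2900 − 4996.23 × 0.469472 = 554.4 N.

T = 4996 N, A_x = 4411 N, A_y = 554.4 N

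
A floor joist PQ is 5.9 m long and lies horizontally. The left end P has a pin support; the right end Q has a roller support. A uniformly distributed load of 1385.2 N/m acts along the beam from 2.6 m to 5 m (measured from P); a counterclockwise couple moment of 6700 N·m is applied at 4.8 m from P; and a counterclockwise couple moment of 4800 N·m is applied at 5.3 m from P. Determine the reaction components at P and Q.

Resultant of the distributed load: 1385.2 × 2.4 = 3324.48 N at 3.8 m from P.
Moments about P: Q_y·5.9 − (1385.2·2.4)·3.8 + 6700 + 4800 = 0 → Q_y = 1133.024/5.9 = 192.038 ≈ 192.0 N.
ΣF_y = 0: P_y + 192.038 − 1385.2·2.4 = 0 → P_y = 3132 N.
ΣF_x = 0: no horizontal applied forces, so P_x = 0.

P_x = 0, P_y = 3132 N, Q_y = 192.0 N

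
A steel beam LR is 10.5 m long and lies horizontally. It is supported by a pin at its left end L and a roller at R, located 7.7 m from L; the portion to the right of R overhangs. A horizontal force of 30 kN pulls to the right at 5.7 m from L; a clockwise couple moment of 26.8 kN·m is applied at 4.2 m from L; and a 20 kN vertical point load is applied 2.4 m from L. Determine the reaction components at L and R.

L_x = -30.00 kN, L_y = 10.29 kN, R_y = 9.714 kN

Taking moments about L: R_y·7.7 − 26.8 − 20·2.4 = 0 → R_y = 74.8/7.7 = 9.71429 ≈ 9.714 kN.
ΣF_y = 0: L_y + 9.71429 − 20 = 0 → L_y = 10.29 kN.
ΣF_x = 0: L_x + 30 = 0 → L_x = -30.00 kN.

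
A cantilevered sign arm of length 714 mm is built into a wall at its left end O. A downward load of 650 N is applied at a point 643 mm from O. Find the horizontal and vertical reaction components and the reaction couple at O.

ΣF_x = 0: O_x = 0.
ΣF_y = 0: O_y − 650 = 0 → O_y = 650.0 N.
ΣM about O: M_O − 650·643 = 0 → M_O = 418000 N·mm.

O_x = 0, O_y = 650.0 N, M_O = 418000 N·mm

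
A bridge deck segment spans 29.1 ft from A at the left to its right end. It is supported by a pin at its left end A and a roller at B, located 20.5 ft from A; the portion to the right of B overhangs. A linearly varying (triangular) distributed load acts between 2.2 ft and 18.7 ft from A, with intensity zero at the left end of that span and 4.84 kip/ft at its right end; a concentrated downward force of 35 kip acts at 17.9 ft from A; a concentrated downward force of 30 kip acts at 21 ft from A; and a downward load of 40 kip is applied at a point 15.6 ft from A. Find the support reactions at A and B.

A_x = 0, A_y = 27.49 kip, B_y = 117.4 kip

Resultant of the triangular load: ½ × 4.84 × 16.5 = 39.93 kip, acting at 13.2 ft from A (one-third of the span from the peak).
Taking moments about A: B_y·20.5 − (½·4.84·16.5)·13.2 − 35·17.9 − 30·21 − 40·15.6 = 0 → B_y = 2407.576/20.5 = 117.443 ≈ 117.4 kip.
ΣF_y = 0: A_y + 117.443 − ½·4.84·16.5 − 35 − 30 − 40 = 0 → A_y = 27.49 kip.
ΣF_x = 0: no horizontal applied forces, so A_x = 0.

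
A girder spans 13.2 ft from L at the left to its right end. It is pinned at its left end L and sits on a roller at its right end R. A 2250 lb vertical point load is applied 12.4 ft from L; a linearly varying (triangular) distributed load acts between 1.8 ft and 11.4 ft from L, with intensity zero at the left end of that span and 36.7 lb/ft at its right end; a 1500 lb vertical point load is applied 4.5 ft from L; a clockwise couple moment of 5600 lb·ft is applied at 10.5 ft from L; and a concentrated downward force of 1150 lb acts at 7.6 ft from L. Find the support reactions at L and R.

L_x = 0, L_y = 1255 lb, R_y = 3821 lb

Resultant of the triangular load: ½ × 36.7 × 9.6 = 176.16 lb, acting at 8.2 ft from L (one-third of the span from the peak).
Moments about L: R_y·13.2 − 2250·12.4 − (½·36.7·9.6)·8.2 − 1500·4.5 − 5600 − 1150·7.6 = 0 → R_y = 50434.512/13.2 = 3820.8 ≈ 3821 lb.
ΣF_y = 0: L_y + 3820.8 − 2250 − ½·36.7·9.6 − 1500 − 1150 = 0 → L_y = 1255 lb.
ΣF_x = 0: no horizontal applied forces, so L_x = 0.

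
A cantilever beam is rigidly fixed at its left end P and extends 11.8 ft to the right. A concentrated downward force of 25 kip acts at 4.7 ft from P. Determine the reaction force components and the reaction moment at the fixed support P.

ΣF_x = 0: P_x = 0.
ΣF_y = 0: P_y − 25 = 0 → P_y = 25.00 kip.
ΣM about P: M_P − 25·4.7 = 0 → M_P = 117.5 kip·ft.

P_x = 0, P_y = 25.00 kip, M_P = 117.5 kip·ft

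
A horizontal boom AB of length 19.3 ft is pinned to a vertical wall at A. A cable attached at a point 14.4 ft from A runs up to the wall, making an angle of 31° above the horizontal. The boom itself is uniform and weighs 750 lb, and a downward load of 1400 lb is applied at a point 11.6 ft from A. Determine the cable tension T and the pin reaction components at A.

ΣM about A: T·sin31°·14.4 − 750·9.65 − 1400·11.6 = 0 → T = 23477.5/(14.4·0.515038) = 3165.56 ≈ 3166 lb.
ΣF_x = 0: A_x − T·cos31° = 0 → A_x = 3165.56 × 0.857167 = 2713 lb.
ΣF_y = 0: A_y + T·sin31° − 750 − 1400 = 0 → A_y = 2150 − 3165.56 × 0.515038 = 519.6 lb.

T = 3166 lb, A_x = 2713 lb, A_y = 519.6 lb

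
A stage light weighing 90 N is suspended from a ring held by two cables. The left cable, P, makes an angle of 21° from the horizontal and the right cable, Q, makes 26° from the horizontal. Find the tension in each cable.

T_P = 110.6 N, T_Q = 114.9 N

ΣF_x = 0: −T_P·cos21° + T_Q·cos26° = 0 → T_Q = 1.0387·T_P.
ΣF_y = 0: T_P·sin21° + T_Q·sin26° = 90.
Substitute: T_P·(0.358368 + 1.0387·0.438371) = 90 → T_P = 110.605 ≈ 110.6 N.
Then T_Q = 1.0387 × 110.605 = 114.9 N.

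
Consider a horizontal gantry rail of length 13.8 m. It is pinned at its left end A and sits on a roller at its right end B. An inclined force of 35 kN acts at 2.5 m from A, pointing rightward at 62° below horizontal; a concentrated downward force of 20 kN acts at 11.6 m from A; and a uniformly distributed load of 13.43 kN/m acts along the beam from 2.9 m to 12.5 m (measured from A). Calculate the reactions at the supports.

Resultant of the distributed load: 13.43 × 9.6 = 128.928 kN at 7.7 m from A.
Moments about A: B_y·13.8 − 35·sin62°·2.5 − 20·11.6 − (13.43·9.6)·7.7 = 0 → B_y = 1302/13.8 = 94.3478 ≈ 94.35 kN.
ΣF_y = 0: A_y + 94.3478 − 35·sin62° − 20 − 13.43·9.6 = 0 → A_y = 85.48 kN.
ΣF_x = 0: A_x + 35·cos62° = 0 → A_x = -16.43 kN.

A_x = -16.43 kN, A_y = 85.48 kN, B_y = 94.35 kN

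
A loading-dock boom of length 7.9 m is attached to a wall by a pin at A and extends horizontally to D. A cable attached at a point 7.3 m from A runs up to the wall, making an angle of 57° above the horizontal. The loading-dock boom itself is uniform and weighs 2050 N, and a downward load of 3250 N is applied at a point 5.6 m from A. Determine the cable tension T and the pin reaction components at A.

ΣM about A: T·sin57°·7.3 − 2050·3.95 − 3250·5.6 = 0 → T = 26297.5/(7.3·0.838671) = 4295.36 ≈ 4295 N.
ΣF_x = 0: A_x − T·cos57° = 0 → A_x = 4295.36 × 0.544639 = 2339 N.
ΣF_y = 0: A_y + T·sin57° − 2050 − 3250 = 0 → A_y = 5300 − 4295.36 × 0.838671 = 1698 N.

T = 4295 N, A_x = 2339 N, A_y = 1698 N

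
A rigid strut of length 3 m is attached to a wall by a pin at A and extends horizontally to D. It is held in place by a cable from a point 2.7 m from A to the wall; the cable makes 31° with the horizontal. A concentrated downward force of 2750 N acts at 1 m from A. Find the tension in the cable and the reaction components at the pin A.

T = 1978 N, A_x = 1695 N, A_y = 1731 N

ΣM about A: T·sin31°·2.7 − 2750·1 = 0 → T = 2750/(2.7·0.515038) = 1977.56 ≈ 1978 N.
ΣF_x = 0: A_x − T·cos31° = 0 → A_x = 1977.56 × 0.857167 = 1695 N.
ΣF_y = 0: A_y + T·sin31° − 2750 = 0 → A_y = 2750 − 1977.56 × 0.515038 = 1731 N.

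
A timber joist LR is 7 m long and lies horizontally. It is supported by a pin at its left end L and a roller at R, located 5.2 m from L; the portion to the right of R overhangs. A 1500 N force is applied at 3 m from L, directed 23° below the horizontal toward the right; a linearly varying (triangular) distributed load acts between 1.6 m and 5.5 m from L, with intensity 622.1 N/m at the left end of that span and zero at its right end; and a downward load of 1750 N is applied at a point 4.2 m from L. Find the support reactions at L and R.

L_x = -1381 N, L_y = 1121 N, R_y = 2428 N

Resultant of the triangular load: ½ × 622.1 × 3.9 = 1213.095 N, acting at 2.9 m from L (one-third of the span from the peak).
ΣM about L: R_y·5.2 − 1500·sin23°·3 − (½·622.1·3.9)·2.9 − 1750·4.2 = 0 → R_y = 12626.3/5.2 = 2428.13 ≈ 2428 N.
ΣF_y = 0: L_y + 2428.13 − 1500·sin23° − ½·622.1·3.9 − 1750 = 0 → L_y = 1121 N.
ΣF_x = 0: L_x + 1500·cos23° = 0 → L_x = -1381 N.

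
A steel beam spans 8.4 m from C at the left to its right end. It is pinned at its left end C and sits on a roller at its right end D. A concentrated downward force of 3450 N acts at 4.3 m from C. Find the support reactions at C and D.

C_x = 0, C_y = 1684 N, D_y = 1766 N

Taking moments about C: D_y·8.4 − 3450·4.3 = 0 → D_y = 14835/8.4 = 1766.07 ≈ 1766 N.
ΣF_y = 0: C_y + 1766.07 − 3450 = 0 → C_y = 1684 N.
ΣF_x = 0: no horizontal applied forces, so C_x = 0.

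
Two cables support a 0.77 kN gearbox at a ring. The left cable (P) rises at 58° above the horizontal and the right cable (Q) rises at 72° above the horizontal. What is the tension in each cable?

T_P = 0.3106 kN, T_Q = 0.5327 kN

ΣF_x = 0: −T_P·cos58° + T_Q·cos72° = 0 → T_Q = 1.71485·T_P.
ΣF_y = 0: T_P·sin58° + T_Q·sin72° = 0.77.
Substitute: T_P·(0.848048 + 1.71485·0.951057) = 0.77 → T_P = 0.310613 ≈ 0.3106 kN.
Then T_Q = 1.71485 × 0.310613 = 0.5327 kN.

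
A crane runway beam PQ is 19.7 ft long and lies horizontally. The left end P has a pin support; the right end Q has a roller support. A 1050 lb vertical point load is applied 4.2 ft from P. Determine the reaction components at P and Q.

Moments about P: Q_y·19.7 − 1050·4.2 = 0 → Q_y = 4410/19.7 = 223.858 ≈ 223.9 lb.
ΣF_y = 0: P_y + 223.858 − 1050 = 0 → P_y = 826.1 lb.
ΣF_x = 0: no horizontal applied forces, so P_x = 0.

P_x = 0, P_y = 826.1 lb, Q_y = 223.9 lb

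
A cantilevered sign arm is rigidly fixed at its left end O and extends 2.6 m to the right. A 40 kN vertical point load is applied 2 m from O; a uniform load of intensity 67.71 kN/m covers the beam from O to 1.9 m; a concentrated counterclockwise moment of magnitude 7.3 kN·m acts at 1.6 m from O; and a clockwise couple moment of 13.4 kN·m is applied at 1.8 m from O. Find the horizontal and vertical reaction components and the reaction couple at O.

O_x = 0, O_y = 168.6 kN, M_O = 208.3 kN·m

Resultant of the distributed load: 67.71 × 1.9 = 128.649 kN at 0.95 m from O.
ΣF_x = 0: O_x = 0.
ΣF_y = 0: O_y − 40 − 67.71·1.9 = 0 → O_y = 168.6 kN.
ΣM about O: M_O − 40·2 − (67.71·1.9)·0.95 + 7.3 − 13.4 = 0 → M_O = 208.3 kN·m.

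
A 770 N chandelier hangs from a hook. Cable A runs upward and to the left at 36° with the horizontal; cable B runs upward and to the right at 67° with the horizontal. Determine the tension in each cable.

ΣF_x = 0: −T_A·cos36° + T_B·cos67° = 0 → T_B = 2.07052·T_A.
ΣF_y = 0: T_A·sin36° + T_B·sin67° = 770.
Substitute: T_A·(0.587785 + 2.07052·0.920505) = 770 → T_A = 308.777 ≈ 308.8 N.
Then T_B = 2.07052 × 308.777 = 639.3 N.

T_A = 308.8 N, T_B = 639.3 N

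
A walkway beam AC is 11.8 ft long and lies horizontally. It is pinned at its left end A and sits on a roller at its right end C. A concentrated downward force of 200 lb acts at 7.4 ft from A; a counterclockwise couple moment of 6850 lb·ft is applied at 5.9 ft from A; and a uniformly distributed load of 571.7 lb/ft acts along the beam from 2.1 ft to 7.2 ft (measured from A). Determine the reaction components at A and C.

A_x = 0, A_y = 2422 lb, C_y = 693.9 lb

Resultant of the distributed load: 571.7 × 5.1 = 2915.67 lb at 4.65 ft from A.
Taking moments about A: C_y·11.8 − 200·7.4 + 6850 − (571.7·5.1)·4.65 = 0 → C_y = 8187.8655/11.8 = 693.887 ≈ 693.9 lb.
ΣF_y = 0: A_y + 693.887 − 200 − 571.7·5.1 = 0 → A_y = 2422 lb.
ΣF_x = 0: no horizontal applied forces, so A_x = 0.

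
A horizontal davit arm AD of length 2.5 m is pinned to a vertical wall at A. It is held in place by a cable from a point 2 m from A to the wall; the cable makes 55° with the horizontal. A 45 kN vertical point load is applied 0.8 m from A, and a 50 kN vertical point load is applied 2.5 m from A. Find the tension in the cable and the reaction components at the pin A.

T = 98.27 kN, A_x = 56.37 kN, A_y = 14.50 kN

ΣM about A: T·sin55°·2 − 45·0.8 − 50·2.5 = 0 → T = 161/(2·0.819152) = 98.2724 ≈ 98.27 kN.
ΣF_x = 0: A_x − T·cos55° = 0 → A_x = 98.2724 × 0.573576 = 56.37 kN.
ΣF_y = 0: A_y + T·sin55° − 45 − 50 = 0 → A_y = 95 − 98.2724 × 0.819152 = 14.50 kN.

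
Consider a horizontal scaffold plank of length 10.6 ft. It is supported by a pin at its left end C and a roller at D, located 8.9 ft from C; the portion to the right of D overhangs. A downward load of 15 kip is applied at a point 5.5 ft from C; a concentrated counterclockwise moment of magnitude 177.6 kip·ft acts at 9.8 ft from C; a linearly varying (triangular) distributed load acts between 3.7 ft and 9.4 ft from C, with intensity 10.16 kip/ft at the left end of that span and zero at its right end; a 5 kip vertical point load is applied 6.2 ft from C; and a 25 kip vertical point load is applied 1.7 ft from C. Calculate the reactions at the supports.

C_x = 0, C_y = 58.16 kip, D_y = 15.79 kip

Resultant of the triangular load: ½ × 10.16 × 5.7 = 28.956 kip, acting at 5.6 ft from C (one-third of the span from the peak).
ΣM about C: D_y·8.9 − 15·5.5 + 177.6 − (½·10.16·5.7)·5.6 − 5·6.2 − 25·1.7 = 0 → D_y = 140.5536/8.9 = 15.7925 ≈ 15.79 kip.
ΣF_y = 0: C_y + 15.7925 − 15 − ½·10.16·5.7 − 5 − 25 = 0 → C_y = 58.16 kip.
ΣF_x = 0: no horizontal applied forces, so C_x = 0.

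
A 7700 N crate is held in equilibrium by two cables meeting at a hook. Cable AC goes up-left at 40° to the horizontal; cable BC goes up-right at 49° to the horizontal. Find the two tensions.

T_AC = 5052 N, T_BC = 5899 N

ΣF_x = 0: −T_AC·cos40° + T_BC·cos49° = 0 → T_BC = 1.16765·T_AC.
ΣF_y = 0: T_AC·sin40° + T_BC·sin49° = 7700.
Substitute: T_AC·(0.642788 + 1.16765·0.75471) = 7700 → T_AC = 5052.41 ≈ 5052 N.
Then T_BC = 1.16765 × 5052.41 = 5899 N.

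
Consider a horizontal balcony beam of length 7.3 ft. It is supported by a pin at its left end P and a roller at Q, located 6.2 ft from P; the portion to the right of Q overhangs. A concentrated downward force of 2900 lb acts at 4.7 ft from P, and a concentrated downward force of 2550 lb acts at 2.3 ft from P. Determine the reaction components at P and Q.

Moments about P: Q_y·6.2 − 2900·4.7 − 2550·2.3 = 0 → Q_y = 19495/6.2 = 3144.35 ≈ 3144 lb.
ΣF_y = 0: P_y + 3144.35 − 2900 − 2550 = 0 → P_y = 2306 lb.
ΣF_x = 0: no horizontal applied forces, so P_x = 0.

P_x = 0, P_y = 2306 lb, Q_y = 3144 lb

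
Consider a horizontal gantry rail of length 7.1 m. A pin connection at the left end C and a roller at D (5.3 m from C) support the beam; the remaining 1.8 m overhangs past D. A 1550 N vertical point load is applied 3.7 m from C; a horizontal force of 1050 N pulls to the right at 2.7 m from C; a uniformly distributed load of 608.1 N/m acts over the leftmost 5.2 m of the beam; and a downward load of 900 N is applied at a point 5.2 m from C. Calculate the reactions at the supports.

C_x = -1050 N, C_y = 2096 N, D_y = 3516 N

Resultant of the distributed load: 608.1 × 5.2 = 3162.12 N at 2.6 m from C.
Taking moments about C: D_y·5.3 − 1550·3.7 − (608.1·5.2)·2.6 − 900·5.2 = 0 → D_y = 18636.512/5.3 = 3516.32 ≈ 3516 N.
ΣF_y = 0: C_y + 3516.32 − 1550 − 608.1·5.2 − 900 = 0 → C_y = 2096 N.
ΣF_x = 0: C_x + 1050 = 0 → C_x = -1050 N.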